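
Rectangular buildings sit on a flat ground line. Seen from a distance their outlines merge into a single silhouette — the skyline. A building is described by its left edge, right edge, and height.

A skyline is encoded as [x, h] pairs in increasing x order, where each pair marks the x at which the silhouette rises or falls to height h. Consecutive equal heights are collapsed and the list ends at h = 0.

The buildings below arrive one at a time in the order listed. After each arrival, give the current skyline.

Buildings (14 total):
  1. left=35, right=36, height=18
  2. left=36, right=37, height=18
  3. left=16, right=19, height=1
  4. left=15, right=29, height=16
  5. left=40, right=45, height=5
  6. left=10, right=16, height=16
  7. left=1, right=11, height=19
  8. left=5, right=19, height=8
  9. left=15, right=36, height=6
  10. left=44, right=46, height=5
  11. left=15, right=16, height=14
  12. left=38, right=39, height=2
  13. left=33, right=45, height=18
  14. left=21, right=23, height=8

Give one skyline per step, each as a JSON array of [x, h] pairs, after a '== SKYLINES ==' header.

== SKYLINES ==
[[35,18],[36,0]]
[[35,18],[37,0]]
[[16,1],[19,0],[35,18],[37,0]]
[[15,16],[29,0],[35,18],[37,0]]
[[15,16],[29,0],[35,18],[37,0],[40,5],[45,0]]
[[10,16],[29,0],[35,18],[37,0],[40,5],[45,0]]
[[1,19],[11,16],[29,0],[35,18],[37,0],[40,5],[45,0]]
[[1,19],[11,16],[29,0],[35,18],[37,0],[40,5],[45,0]]
[[1,19],[11,16],[29,6],[35,18],[37,0],[40,5],[45,0]]
[[1,19],[11,16],[29,6],[35,18],[37,0],[40,5],[46,0]]
[[1,19],[11,16],[29,6],[35,18],[37,0],[40,5],[46,0]]
[[1,19],[11,16],[29,6],[35,18],[37,0],[38,2],[39,0],[40,5],[46,0]]
[[1,19],[11,16],[29,6],[33,18],[45,5],[46,0]]
[[1,19],[11,16],[29,6],[33,18],[45,5],[46,0]]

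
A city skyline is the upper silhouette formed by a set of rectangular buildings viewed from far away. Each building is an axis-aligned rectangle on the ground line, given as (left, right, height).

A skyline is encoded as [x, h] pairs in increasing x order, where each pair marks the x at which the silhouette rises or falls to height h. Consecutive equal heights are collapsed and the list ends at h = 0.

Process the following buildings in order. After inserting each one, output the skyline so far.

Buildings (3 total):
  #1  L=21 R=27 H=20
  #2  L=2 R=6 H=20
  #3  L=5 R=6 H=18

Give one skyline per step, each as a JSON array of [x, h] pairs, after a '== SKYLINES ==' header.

== SKYLINES ==
[[21,20],[27,0]]
[[2,20],[6,0],[21,20],[27,0]]
[[2,20],[6,0],[21,20],[27,0]]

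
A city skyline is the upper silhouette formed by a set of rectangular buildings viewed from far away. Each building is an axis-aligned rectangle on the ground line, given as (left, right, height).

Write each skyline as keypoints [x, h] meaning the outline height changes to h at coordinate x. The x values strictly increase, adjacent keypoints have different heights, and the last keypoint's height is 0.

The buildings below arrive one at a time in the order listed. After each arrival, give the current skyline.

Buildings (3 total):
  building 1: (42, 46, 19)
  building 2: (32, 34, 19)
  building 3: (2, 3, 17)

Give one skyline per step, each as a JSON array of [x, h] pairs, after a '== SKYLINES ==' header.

== SKYLINES ==
[[42,19],[46,0]]
[[32,19],[34,0],[42,19],[46,0]]
[[2,17],[3,0],[32,19],[34,0],[42,19],[46,0]]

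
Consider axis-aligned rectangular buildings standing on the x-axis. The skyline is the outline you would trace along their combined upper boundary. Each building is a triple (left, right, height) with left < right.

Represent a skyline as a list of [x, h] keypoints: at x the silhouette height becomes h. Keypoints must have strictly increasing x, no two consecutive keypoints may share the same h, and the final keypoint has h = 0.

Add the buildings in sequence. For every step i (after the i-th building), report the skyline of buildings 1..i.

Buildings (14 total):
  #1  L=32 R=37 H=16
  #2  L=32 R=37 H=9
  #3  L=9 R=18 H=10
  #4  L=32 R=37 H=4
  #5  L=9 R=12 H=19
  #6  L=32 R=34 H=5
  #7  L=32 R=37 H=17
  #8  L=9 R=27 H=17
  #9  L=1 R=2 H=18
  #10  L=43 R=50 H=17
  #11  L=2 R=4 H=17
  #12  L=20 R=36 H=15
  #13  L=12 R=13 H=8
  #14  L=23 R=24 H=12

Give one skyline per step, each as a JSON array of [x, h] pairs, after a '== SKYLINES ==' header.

== SKYLINES ==
[[32,16],[37,0]]
[[32,16],[37,0]]
[[9,10],[18,0],[32,16],[37,0]]
[[9,10],[18,0],[32,16],[37,0]]
[[9,19],[12,10],[18,0],[32,16],[37,0]]
[[9,19],[12,10],[18,0],[32,16],[37,0]]
[[9,19],[12,10],[18,0],[32,17],[37,0]]
[[9,19],[12,17],[27,0],[32,17],[37,0]]
[[1,18],[2,0],[9,19],[12,17],[27,0],[32,17],[37,0]]
[[1,18],[2,0],[9,19],[12,17],[27,0],[32,17],[37,0],[43,17],[50,0]]
[[1,18],[2,17],[4,0],[9,19],[12,17],[27,0],[32,17],[37,0],[43,17],[50,0]]
[[1,18],[2,17],[4,0],[9,19],[12,17],[27,15],[32,17],[37,0],[43,17],[50,0]]
[[1,18],[2,17],[4,0],[9,19],[12,17],[27,15],[32,17],[37,0],[43,17],[50,0]]
[[1,18],[2,17],[4,0],[9,19],[12,17],[27,15],[32,17],[37,0],[43,17],[50,0]]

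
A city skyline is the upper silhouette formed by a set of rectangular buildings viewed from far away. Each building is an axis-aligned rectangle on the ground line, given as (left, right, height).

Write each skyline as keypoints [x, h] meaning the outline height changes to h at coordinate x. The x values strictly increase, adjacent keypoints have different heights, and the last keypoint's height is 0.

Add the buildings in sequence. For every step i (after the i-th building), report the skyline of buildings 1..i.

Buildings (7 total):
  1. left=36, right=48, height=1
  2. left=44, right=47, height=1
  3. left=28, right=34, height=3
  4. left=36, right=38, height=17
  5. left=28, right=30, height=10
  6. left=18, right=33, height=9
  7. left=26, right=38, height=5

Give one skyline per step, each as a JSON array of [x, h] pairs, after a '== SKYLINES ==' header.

== SKYLINES ==
[[36,1],[48,0]]
[[36,1],[48,0]]
[[28,3],[34,0],[36,1],[48,0]]
[[28,3],[34,0],[36,17],[38,1],[48,0]]
[[28,10],[30,3],[34,0],[36,17],[38,1],[48,0]]
[[18,9],[28,10],[30,9],[33,3],[34,0],[36,17],[38,1],[48,0]]
[[18,9],[28,10],[30,9],[33,5],[36,17],[38,1],[48,0]]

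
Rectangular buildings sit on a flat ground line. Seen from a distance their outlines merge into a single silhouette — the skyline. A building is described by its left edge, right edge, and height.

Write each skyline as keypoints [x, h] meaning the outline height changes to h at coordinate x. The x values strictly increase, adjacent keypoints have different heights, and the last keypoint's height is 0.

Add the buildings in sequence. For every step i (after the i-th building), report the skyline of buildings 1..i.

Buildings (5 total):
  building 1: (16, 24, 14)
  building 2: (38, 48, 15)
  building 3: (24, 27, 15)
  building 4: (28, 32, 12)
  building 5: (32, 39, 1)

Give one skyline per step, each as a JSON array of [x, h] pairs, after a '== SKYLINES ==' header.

== SKYLINES ==
[[16,14],[24,0]]
[[16,14],[24,0],[38,15],[48,0]]
[[16,14],[24,15],[27,0],[38,15],[48,0]]
[[16,14],[24,15],[27,0],[28,12],[32,0],[38,15],[48,0]]
[[16,14],[24,15],[27,0],[28,12],[32,1],[38,15],[48,0]]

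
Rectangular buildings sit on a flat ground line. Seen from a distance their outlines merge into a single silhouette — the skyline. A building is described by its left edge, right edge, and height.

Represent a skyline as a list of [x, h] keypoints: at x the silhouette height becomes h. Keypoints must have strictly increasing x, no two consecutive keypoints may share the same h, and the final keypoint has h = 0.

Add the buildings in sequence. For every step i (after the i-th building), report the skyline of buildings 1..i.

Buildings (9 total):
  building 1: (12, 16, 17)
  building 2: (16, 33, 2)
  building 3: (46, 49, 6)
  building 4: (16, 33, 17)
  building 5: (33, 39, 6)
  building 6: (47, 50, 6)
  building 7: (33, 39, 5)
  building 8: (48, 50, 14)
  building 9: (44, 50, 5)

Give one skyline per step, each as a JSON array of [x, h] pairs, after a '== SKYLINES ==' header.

== SKYLINES ==
[[12,17],[16,0]]
[[12,17],[16,2],[33,0]]
[[12,17],[16,2],[33,0],[46,6],[49,0]]
[[12,17],[33,0],[46,6],[49,0]]
[[12,17],[33,6],[39,0],[46,6],[49,0]]
[[12,17],[33,6],[39,0],[46,6],[50,0]]
[[12,17],[33,6],[39,0],[46,6],[50,0]]
[[12,17],[33,6],[39,0],[46,6],[48,14],[50,0]]
[[12,17],[33,6],[39,0],[44,5],[46,6],[48,14],[50,0]]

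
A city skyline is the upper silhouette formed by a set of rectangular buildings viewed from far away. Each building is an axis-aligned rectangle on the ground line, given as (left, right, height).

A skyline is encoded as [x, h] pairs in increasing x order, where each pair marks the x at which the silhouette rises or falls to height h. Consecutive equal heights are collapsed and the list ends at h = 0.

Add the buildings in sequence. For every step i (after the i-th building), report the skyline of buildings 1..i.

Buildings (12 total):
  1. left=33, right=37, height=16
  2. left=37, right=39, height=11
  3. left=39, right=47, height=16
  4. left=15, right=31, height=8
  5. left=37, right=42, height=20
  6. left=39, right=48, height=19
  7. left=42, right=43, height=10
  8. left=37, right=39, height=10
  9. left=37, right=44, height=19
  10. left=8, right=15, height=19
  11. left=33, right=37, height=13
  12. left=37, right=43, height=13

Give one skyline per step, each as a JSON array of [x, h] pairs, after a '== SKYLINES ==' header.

== SKYLINES ==
[[33,16],[37,0]]
[[33,16],[37,11],[39,0]]
[[33,16],[37,11],[39,16],[47,0]]
[[15,8],[31,0],[33,16],[37,11],[39,16],[47,0]]
[[15,8],[31,0],[33,16],[37,20],[42,16],[47,0]]
[[15,8],[31,0],[33,16],[37,20],[42,19],[48,0]]
[[15,8],[31,0],[33,16],[37,20],[42,19],[48,0]]
[[15,8],[31,0],[33,16],[37,20],[42,19],[48,0]]
[[15,8],[31,0],[33,16],[37,20],[42,19],[48,0]]
[[8,19],[15,8],[31,0],[33,16],[37,20],[42,19],[48,0]]
[[8,19],[15,8],[31,0],[33,16],[37,20],[42,19],[48,0]]
[[8,19],[15,8],[31,0],[33,16],[37,20],[42,19],[48,0]]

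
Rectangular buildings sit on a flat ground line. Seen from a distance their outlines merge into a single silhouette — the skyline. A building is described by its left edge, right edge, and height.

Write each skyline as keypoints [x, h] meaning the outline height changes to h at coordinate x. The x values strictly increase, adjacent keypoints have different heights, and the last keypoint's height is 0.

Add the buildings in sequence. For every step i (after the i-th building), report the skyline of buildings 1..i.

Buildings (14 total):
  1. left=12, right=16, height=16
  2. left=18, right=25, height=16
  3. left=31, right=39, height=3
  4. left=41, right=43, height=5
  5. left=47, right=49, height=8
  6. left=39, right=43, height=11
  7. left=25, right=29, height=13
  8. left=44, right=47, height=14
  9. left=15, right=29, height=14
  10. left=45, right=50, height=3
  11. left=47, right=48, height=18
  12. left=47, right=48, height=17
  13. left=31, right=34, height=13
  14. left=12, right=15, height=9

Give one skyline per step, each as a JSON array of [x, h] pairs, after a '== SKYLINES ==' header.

== SKYLINES ==
[[12,16],[16,0]]
[[12,16],[16,0],[18,16],[25,0]]
[[12,16],[16,0],[18,16],[25,0],[31,3],[39,0]]
[[12,16],[16,0],[18,16],[25,0],[31,3],[39,0],[41,5],[43,0]]
[[12,16],[16,0],[18,16],[25,0],[31,3],[39,0],[41,5],[43,0],[47,8],[49,0]]
[[12,16],[16,0],[18,16],[25,0],[31,3],[39,11],[43,0],[47,8],[49,0]]
[[12,16],[16,0],[18,16],[25,13],[29,0],[31,3],[39,11],[43,0],[47,8],[49,0]]
[[12,16],[16,0],[18,16],[25,13],[29,0],[31,3],[39,11],[43,0],[44,14],[47,8],[49,0]]
[[12,16],[16,14],[18,16],[25,14],[29,0],[31,3],[39,11],[43,0],[44,14],[47,8],[49,0]]
[[12,16],[16,14],[18,16],[25,14],[29,0],[31,3],[39,11],[43,0],[44,14],[47,8],[49,3],[50,0]]
[[12,16],[16,14],[18,16],[25,14],[29,0],[31,3],[39,11],[43,0],[44,14],[47,18],[48,8],[49,3],[50,0]]
[[12,16],[16,14],[18,16],[25,14],[29,0],[31,3],[39,11],[43,0],[44,14],[47,18],[48,8],[49,3],[50,0]]
[[12,16],[16,14],[18,16],[25,14],[29,0],[31,13],[34,3],[39,11],[43,0],[44,14],[47,18],[48,8],[49,3],[50,0]]
[[12,16],[16,14],[18,16],[25,14],[29,0],[31,13],[34,3],[39,11],[43,0],[44,14],[47,18],[48,8],[49,3],[50,0]]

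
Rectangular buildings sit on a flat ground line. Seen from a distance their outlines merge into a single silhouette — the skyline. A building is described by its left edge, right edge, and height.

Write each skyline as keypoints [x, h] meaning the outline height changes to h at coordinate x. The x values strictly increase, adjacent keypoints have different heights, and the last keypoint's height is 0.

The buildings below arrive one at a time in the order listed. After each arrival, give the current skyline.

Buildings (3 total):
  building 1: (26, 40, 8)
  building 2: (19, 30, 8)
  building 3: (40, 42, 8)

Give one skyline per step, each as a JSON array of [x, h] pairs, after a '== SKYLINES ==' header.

== SKYLINES ==
[[26,8],[40,0]]
[[19,8],[40,0]]
[[19,8],[42,0]]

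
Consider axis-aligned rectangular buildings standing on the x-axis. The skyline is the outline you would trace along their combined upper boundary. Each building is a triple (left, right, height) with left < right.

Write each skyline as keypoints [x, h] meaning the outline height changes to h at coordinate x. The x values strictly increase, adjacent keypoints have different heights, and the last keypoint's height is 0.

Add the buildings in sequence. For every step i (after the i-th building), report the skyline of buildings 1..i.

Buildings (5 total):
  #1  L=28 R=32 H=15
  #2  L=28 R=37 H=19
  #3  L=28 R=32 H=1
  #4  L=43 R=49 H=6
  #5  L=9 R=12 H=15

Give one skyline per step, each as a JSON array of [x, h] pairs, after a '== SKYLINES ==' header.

== SKYLINES ==
[[28,15],[32,0]]
[[28,19],[37,0]]
[[28,19],[37,0]]
[[28,19],[37,0],[43,6],[49,0]]
[[9,15],[12,0],[28,19],[37,0],[43,6],[49,0]]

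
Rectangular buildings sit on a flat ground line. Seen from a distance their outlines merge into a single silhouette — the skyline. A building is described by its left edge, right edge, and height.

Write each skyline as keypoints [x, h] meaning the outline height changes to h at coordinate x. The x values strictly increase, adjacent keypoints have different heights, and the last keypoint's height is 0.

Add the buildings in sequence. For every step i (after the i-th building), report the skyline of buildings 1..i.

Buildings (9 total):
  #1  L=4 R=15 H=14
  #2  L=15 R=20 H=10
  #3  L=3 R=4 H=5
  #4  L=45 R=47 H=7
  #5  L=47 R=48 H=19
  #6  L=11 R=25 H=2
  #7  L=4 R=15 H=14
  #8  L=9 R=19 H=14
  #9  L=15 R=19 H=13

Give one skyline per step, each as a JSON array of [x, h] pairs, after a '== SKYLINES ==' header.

== SKYLINES ==
[[4,14],[15,0]]
[[4,14],[15,10],[20,0]]
[[3,5],[4,14],[15,10],[20,0]]
[[3,5],[4,14],[15,10],[20,0],[45,7],[47,0]]
[[3,5],[4,14],[15,10],[20,0],[45,7],[47,19],[48,0]]
[[3,5],[4,14],[15,10],[20,2],[25,0],[45,7],[47,19],[48,0]]
[[3,5],[4,14],[15,10],[20,2],[25,0],[45,7],[47,19],[48,0]]
[[3,5],[4,14],[19,10],[20,2],[25,0],[45,7],[47,19],[48,0]]
[[3,5],[4,14],[19,10],[20,2],[25,0],[45,7],[47,19],[48,0]]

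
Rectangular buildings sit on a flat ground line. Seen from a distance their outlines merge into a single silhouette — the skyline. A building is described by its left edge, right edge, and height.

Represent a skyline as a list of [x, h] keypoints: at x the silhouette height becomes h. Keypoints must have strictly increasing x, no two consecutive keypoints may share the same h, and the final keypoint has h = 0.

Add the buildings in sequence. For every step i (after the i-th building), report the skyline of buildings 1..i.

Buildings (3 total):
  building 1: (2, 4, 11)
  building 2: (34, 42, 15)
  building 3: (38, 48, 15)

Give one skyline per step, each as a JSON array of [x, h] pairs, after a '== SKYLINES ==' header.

== SKYLINES ==
[[2,11],[4,0]]
[[2,11],[4,0],[34,15],[42,0]]
[[2,11],[4,0],[34,15],[48,0]]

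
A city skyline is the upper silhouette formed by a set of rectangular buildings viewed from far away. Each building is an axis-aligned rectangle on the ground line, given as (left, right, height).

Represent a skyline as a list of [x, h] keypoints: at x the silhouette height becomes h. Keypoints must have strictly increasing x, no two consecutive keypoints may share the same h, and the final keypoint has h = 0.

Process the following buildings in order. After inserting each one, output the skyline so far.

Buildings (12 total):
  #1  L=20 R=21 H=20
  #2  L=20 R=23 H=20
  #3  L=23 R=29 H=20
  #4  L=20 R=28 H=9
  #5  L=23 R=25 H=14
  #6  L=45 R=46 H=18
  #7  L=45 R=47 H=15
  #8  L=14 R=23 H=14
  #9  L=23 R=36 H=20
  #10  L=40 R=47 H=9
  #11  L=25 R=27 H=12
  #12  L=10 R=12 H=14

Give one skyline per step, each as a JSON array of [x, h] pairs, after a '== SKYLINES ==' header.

== SKYLINES ==
[[20,20],[21,0]]
[[20,20],[23,0]]
[[20,20],[29,0]]
[[20,20],[29,0]]
[[20,20],[29,0]]
[[20,20],[29,0],[45,18],[46,0]]
[[20,20],[29,0],[45,18],[46,15],[47,0]]
[[14,14],[20,20],[29,0],[45,18],[46,15],[47,0]]
[[14,14],[20,20],[36,0],[45,18],[46,15],[47,0]]
[[14,14],[20,20],[36,0],[40,9],[45,18],[46,15],[47,0]]
[[14,14],[20,20],[36,0],[40,9],[45,18],[46,15],[47,0]]
[[10,14],[12,0],[14,14],[20,20],[36,0],[40,9],[45,18],[46,15],[47,0]]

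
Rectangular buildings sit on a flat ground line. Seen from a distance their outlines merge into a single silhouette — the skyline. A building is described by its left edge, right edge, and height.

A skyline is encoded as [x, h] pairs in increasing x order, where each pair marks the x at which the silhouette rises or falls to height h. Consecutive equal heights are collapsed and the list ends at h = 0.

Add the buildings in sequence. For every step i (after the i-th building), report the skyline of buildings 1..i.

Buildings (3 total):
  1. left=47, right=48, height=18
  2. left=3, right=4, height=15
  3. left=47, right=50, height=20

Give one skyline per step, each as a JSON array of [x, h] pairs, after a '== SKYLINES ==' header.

== SKYLINES ==
[[47,18],[48,0]]
[[3,15],[4,0],[47,18],[48,0]]
[[3,15],[4,0],[47,20],[50,0]]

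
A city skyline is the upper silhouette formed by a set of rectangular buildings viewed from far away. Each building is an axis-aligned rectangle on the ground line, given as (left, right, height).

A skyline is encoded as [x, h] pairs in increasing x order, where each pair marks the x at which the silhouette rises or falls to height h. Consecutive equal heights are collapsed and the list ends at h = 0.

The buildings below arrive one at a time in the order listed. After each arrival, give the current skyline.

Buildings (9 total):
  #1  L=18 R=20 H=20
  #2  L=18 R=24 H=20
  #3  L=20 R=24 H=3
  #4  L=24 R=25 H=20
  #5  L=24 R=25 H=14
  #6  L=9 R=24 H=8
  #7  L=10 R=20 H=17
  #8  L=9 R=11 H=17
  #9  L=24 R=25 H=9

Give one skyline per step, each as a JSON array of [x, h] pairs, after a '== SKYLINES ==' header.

== SKYLINES ==
[[18,20],[20,0]]
[[18,20],[24,0]]
[[18,20],[24,0]]
[[18,20],[25,0]]
[[18,20],[25,0]]
[[9,8],[18,20],[25,0]]
[[9,8],[10,17],[18,20],[25,0]]
[[9,17],[18,20],[25,0]]
[[9,17],[18,20],[25,0]]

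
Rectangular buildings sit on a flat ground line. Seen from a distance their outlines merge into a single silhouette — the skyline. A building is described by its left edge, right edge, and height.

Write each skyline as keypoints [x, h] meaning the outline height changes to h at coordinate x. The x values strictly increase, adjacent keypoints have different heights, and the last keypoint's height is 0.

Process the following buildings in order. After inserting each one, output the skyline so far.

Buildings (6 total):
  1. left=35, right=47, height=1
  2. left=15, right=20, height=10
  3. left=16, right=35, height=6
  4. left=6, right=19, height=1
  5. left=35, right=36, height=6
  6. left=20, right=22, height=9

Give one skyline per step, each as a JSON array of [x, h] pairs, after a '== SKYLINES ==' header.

== SKYLINES ==
[[35,1],[47,0]]
[[15,10],[20,0],[35,1],[47,0]]
[[15,10],[20,6],[35,1],[47,0]]
[[6,1],[15,10],[20,6],[35,1],[47,0]]
[[6,1],[15,10],[20,6],[36,1],[47,0]]
[[6,1],[15,10],[20,9],[22,6],[36,1],[47,0]]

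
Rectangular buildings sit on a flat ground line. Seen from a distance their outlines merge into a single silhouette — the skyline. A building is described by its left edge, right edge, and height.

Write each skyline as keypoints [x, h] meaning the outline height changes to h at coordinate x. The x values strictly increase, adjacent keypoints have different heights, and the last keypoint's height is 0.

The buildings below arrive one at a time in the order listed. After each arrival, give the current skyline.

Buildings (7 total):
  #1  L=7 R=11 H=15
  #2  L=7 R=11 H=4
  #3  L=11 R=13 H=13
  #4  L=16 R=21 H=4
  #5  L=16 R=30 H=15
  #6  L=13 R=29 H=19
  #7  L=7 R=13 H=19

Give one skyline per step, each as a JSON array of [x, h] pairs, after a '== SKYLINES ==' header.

== SKYLINES ==
[[7,15],[11,0]]
[[7,15],[11,0]]
[[7,15],[11,13],[13,0]]
[[7,15],[11,13],[13,0],[16,4],[21,0]]
[[7,15],[11,13],[13,0],[16,15],[30,0]]
[[7,15],[11,13],[13,19],[29,15],[30,0]]
[[7,19],[29,15],[30,0]]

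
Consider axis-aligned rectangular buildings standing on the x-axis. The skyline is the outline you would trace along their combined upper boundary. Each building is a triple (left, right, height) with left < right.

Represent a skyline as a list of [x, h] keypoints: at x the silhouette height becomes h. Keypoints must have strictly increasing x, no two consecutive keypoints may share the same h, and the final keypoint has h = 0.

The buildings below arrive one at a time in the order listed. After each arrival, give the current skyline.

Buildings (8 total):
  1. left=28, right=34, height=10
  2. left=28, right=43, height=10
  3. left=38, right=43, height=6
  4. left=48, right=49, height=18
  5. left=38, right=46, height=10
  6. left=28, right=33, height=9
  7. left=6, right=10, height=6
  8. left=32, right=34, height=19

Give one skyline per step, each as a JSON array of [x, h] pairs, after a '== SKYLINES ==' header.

== SKYLINES ==
[[28,10],[34,0]]
[[28,10],[43,0]]
[[28,10],[43,0]]
[[28,10],[43,0],[48,18],[49,0]]
[[28,10],[46,0],[48,18],[49,0]]
[[28,10],[46,0],[48,18],[49,0]]
[[6,6],[10,0],[28,10],[46,0],[48,18],[49,0]]
[[6,6],[10,0],[28,10],[32,19],[34,10],[46,0],[48,18],[49,0]]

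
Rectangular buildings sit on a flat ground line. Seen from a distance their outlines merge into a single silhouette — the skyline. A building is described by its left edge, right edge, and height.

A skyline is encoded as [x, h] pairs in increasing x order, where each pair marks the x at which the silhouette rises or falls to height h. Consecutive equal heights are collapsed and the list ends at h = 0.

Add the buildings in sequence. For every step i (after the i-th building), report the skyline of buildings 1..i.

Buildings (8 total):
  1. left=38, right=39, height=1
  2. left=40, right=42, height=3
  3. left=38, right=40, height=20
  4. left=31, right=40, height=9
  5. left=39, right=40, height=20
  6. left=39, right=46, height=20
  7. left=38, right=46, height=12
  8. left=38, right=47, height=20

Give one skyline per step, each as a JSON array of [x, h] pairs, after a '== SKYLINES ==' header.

== SKYLINES ==
[[38,1],[39,0]]
[[38,1],[39,0],[40,3],[42,0]]
[[38,20],[40,3],[42,0]]
[[31,9],[38,20],[40,3],[42,0]]
[[31,9],[38,20],[40,3],[42,0]]
[[31,9],[38,20],[46,0]]
[[31,9],[38,20],[46,0]]
[[31,9],[38,20],[47,0]]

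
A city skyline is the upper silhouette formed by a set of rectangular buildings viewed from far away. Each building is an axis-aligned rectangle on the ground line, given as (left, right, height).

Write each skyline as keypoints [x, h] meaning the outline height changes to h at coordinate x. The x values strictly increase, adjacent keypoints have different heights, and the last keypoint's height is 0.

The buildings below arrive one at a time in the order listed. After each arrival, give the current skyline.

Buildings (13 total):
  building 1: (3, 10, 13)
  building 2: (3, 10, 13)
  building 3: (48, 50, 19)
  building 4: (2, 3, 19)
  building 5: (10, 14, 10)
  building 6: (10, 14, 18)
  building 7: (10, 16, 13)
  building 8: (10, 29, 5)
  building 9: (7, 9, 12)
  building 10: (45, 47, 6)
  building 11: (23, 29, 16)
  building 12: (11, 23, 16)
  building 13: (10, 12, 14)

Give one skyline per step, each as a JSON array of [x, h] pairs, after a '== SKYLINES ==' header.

== SKYLINES ==
[[3,13],[10,0]]
[[3,13],[10,0]]
[[3,13],[10,0],[48,19],[50,0]]
[[2,19],[3,13],[10,0],[48,19],[50,0]]
[[2,19],[3,13],[10,10],[14,0],[48,19],[50,0]]
[[2,19],[3,13],[10,18],[14,0],[48,19],[50,0]]
[[2,19],[3,13],[10,18],[14,13],[16,0],[48,19],[50,0]]
[[2,19],[3,13],[10,18],[14,13],[16,5],[29,0],[48,19],[50,0]]
[[2,19],[3,13],[10,18],[14,13],[16,5],[29,0],[48,19],[50,0]]
[[2,19],[3,13],[10,18],[14,13],[16,5],[29,0],[45,6],[47,0],[48,19],[50,0]]
[[2,19],[3,13],[10,18],[14,13],[16,5],[23,16],[29,0],[45,6],[47,0],[48,19],[50,0]]
[[2,19],[3,13],[10,18],[14,16],[29,0],[45,6],[47,0],[48,19],[50,0]]
[[2,19],[3,13],[10,18],[14,16],[29,0],[45,6],[47,0],[48,19],[50,0]]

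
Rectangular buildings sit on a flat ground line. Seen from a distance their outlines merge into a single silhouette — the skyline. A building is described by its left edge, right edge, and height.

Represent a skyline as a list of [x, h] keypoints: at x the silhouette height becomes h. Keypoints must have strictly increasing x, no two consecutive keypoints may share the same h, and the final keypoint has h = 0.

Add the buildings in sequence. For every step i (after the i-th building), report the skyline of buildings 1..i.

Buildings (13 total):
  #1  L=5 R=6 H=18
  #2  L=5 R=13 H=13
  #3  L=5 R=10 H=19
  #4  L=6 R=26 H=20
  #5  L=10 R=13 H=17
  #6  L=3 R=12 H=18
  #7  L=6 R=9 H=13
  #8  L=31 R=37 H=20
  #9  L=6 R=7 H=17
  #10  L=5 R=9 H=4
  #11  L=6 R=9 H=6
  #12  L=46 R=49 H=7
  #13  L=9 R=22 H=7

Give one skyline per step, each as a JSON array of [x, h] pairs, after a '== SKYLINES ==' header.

== SKYLINES ==
[[5,18],[6,0]]
[[5,18],[6,13],[13,0]]
[[5,19],[10,13],[13,0]]
[[5,19],[6,20],[26,0]]
[[5,19],[6,20],[26,0]]
[[3,18],[5,19],[6,20],[26,0]]
[[3,18],[5,19],[6,20],[26,0]]
[[3,18],[5,19],[6,20],[26,0],[31,20],[37,0]]
[[3,18],[5,19],[6,20],[26,0],[31,20],[37,0]]
[[3,18],[5,19],[6,20],[26,0],[31,20],[37,0]]
[[3,18],[5,19],[6,20],[26,0],[31,20],[37,0]]
[[3,18],[5,19],[6,20],[26,0],[31,20],[37,0],[46,7],[49,0]]
[[3,18],[5,19],[6,20],[26,0],[31,20],[37,0],[46,7],[49,0]]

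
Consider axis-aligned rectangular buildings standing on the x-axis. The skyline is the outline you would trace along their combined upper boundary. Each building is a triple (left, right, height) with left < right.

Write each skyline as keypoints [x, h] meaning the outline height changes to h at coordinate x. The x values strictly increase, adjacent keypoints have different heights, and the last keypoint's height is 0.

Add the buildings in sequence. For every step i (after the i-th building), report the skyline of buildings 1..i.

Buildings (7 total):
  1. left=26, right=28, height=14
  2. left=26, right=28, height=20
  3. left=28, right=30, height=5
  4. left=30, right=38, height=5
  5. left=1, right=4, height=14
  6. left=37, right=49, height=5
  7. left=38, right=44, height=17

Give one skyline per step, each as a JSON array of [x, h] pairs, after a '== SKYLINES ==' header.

== SKYLINES ==
[[26,14],[28,0]]
[[26,20],[28,0]]
[[26,20],[28,5],[30,0]]
[[26,20],[28,5],[38,0]]
[[1,14],[4,0],[26,20],[28,5],[38,0]]
[[1,14],[4,0],[26,20],[28,5],[49,0]]
[[1,14],[4,0],[26,20],[28,5],[38,17],[44,5],[49,0]]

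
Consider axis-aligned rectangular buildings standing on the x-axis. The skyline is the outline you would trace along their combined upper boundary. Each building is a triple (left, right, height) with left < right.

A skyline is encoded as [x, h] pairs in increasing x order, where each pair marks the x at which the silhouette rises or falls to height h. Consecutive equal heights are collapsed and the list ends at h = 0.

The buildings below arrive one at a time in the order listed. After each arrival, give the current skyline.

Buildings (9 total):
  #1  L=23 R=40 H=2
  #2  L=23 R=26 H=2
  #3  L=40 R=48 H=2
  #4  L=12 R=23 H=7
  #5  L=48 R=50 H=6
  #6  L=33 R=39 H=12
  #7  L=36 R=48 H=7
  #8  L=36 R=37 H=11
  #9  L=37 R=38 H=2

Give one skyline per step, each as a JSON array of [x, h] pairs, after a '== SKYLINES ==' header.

== SKYLINES ==
[[23,2],[40,0]]
[[23,2],[40,0]]
[[23,2],[48,0]]
[[12,7],[23,2],[48,0]]
[[12,7],[23,2],[48,6],[50,0]]
[[12,7],[23,2],[33,12],[39,2],[48,6],[50,0]]
[[12,7],[23,2],[33,12],[39,7],[48,6],[50,0]]
[[12,7],[23,2],[33,12],[39,7],[48,6],[50,0]]
[[12,7],[23,2],[33,12],[39,7],[48,6],[50,0]]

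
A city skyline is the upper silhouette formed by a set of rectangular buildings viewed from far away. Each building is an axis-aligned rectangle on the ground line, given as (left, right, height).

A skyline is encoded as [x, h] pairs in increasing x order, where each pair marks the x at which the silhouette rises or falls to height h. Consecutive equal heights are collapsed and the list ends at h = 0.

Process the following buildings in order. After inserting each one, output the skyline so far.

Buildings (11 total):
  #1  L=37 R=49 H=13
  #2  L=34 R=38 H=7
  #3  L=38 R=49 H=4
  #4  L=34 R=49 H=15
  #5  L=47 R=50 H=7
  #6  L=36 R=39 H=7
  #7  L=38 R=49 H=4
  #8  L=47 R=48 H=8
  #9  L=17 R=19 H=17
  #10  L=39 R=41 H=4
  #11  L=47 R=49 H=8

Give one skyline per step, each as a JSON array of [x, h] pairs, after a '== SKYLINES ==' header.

== SKYLINES ==
[[37,13],[49,0]]
[[34,7],[37,13],[49,0]]
[[34,7],[37,13],[49,0]]
[[34,15],[49,0]]
[[34,15],[49,7],[50,0]]
[[34,15],[49,7],[50,0]]
[[34,15],[49,7],[50,0]]
[[34,15],[49,7],[50,0]]
[[17,17],[19,0],[34,15],[49,7],[50,0]]
[[17,17],[19,0],[34,15],[49,7],[50,0]]
[[17,17],[19,0],[34,15],[49,7],[50,0]]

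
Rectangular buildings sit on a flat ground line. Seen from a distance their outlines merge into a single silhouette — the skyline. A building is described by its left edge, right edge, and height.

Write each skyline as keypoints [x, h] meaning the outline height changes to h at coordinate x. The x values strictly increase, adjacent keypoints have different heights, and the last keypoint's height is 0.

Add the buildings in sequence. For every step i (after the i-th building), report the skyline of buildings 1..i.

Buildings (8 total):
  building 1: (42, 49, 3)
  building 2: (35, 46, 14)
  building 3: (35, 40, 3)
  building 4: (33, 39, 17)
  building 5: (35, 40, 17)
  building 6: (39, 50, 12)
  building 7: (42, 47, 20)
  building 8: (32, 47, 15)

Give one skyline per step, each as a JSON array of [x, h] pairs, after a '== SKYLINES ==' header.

== SKYLINES ==
[[42,3],[49,0]]
[[35,14],[46,3],[49,0]]
[[35,14],[46,3],[49,0]]
[[33,17],[39,14],[46,3],[49,0]]
[[33,17],[40,14],[46,3],[49,0]]
[[33,17],[40,14],[46,12],[50,0]]
[[33,17],[40,14],[42,20],[47,12],[50,0]]
[[32,15],[33,17],[40,15],[42,20],[47,12],[50,0]]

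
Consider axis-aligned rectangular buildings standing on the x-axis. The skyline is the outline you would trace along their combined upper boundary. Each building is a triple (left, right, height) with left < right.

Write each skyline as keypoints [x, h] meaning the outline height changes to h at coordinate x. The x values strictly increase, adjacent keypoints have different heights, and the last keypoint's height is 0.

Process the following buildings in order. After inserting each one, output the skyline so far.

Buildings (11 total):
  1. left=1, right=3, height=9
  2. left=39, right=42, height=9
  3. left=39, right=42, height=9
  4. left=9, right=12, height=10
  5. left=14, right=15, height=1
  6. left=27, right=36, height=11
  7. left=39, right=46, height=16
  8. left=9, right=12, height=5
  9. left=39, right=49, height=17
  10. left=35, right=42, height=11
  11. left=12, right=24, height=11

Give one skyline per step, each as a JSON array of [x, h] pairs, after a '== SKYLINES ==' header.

== SKYLINES ==
[[1,9],[3,0]]
[[1,9],[3,0],[39,9],[42,0]]
[[1,9],[3,0],[39,9],[42,0]]
[[1,9],[3,0],[9,10],[12,0],[39,9],[42,0]]
[[1,9],[3,0],[9,10],[12,0],[14,1],[15,0],[39,9],[42,0]]
[[1,9],[3,0],[9,10],[12,0],[14,1],[15,0],[27,11],[36,0],[39,9],[42,0]]
[[1,9],[3,0],[9,10],[12,0],[14,1],[15,0],[27,11],[36,0],[39,16],[46,0]]
[[1,9],[3,0],[9,10],[12,0],[14,1],[15,0],[27,11],[36,0],[39,16],[46,0]]
[[1,9],[3,0],[9,10],[12,0],[14,1],[15,0],[27,11],[36,0],[39,17],[49,0]]
[[1,9],[3,0],[9,10],[12,0],[14,1],[15,0],[27,11],[39,17],[49,0]]
[[1,9],[3,0],[9,10],[12,11],[24,0],[27,11],[39,17],[49,0]]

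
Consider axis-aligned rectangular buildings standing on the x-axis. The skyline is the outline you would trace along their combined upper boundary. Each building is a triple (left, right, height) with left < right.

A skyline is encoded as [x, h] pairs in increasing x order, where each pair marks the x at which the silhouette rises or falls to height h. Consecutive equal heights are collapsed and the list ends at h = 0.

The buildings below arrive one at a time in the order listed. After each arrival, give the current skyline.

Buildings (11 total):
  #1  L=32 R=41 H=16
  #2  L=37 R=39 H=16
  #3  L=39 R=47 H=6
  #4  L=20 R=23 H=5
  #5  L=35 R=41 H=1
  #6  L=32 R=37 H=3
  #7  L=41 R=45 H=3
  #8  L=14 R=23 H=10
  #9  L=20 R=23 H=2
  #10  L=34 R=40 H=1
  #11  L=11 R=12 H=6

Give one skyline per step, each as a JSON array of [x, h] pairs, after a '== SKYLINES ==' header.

== SKYLINES ==
[[32,16],[41,0]]
[[32,16],[41,0]]
[[32,16],[41,6],[47,0]]
[[20,5],[23,0],[32,16],[41,6],[47,0]]
[[20,5],[23,0],[32,16],[41,6],[47,0]]
[[20,5],[23,0],[32,16],[41,6],[47,0]]
[[20,5],[23,0],[32,16],[41,6],[47,0]]
[[14,10],[23,0],[32,16],[41,6],[47,0]]
[[14,10],[23,0],[32,16],[41,6],[47,0]]
[[14,10],[23,0],[32,16],[41,6],[47,0]]
[[11,6],[12,0],[14,10],[23,0],[32,16],[41,6],[47,0]]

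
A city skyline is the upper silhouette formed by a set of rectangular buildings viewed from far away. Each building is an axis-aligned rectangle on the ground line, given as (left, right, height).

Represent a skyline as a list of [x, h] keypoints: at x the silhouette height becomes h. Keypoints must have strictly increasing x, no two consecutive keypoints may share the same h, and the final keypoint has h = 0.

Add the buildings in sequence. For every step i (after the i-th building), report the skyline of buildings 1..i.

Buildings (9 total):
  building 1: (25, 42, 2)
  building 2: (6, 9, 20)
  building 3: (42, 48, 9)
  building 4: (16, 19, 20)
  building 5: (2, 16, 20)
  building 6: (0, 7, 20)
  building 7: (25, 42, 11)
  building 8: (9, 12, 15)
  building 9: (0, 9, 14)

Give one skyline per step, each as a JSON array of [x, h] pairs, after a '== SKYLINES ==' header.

== SKYLINES ==
[[25,2],[42,0]]
[[6,20],[9,0],[25,2],[42,0]]
[[6,20],[9,0],[25,2],[42,9],[48,0]]
[[6,20],[9,0],[16,20],[19,0],[25,2],[42,9],[48,0]]
[[2,20],[19,0],[25,2],[42,9],[48,0]]
[[0,20],[19,0],[25,2],[42,9],[48,0]]
[[0,20],[19,0],[25,11],[42,9],[48,0]]
[[0,20],[19,0],[25,11],[42,9],[48,0]]
[[0,20],[19,0],[25,11],[42,9],[48,0]]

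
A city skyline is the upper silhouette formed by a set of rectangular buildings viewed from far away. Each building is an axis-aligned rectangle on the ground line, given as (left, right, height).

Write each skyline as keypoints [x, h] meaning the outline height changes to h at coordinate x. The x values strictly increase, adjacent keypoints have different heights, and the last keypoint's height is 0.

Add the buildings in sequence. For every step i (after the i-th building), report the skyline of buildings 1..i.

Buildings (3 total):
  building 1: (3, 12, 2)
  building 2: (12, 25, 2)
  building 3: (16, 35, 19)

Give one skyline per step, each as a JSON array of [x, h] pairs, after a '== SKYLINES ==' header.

== SKYLINES ==
[[3,2],[12,0]]
[[3,2],[25,0]]
[[3,2],[16,19],[35,0]]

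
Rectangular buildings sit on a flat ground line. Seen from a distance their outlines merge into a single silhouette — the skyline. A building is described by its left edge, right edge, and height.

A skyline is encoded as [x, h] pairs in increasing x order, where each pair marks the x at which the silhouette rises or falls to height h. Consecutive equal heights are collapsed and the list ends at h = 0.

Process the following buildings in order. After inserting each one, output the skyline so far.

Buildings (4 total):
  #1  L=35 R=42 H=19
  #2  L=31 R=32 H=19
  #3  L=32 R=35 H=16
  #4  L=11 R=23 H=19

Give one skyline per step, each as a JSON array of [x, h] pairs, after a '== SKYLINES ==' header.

== SKYLINES ==
[[35,19],[42,0]]
[[31,19],[32,0],[35,19],[42,0]]
[[31,19],[32,16],[35,19],[42,0]]
[[11,19],[23,0],[31,19],[32,16],[35,19],[42,0]]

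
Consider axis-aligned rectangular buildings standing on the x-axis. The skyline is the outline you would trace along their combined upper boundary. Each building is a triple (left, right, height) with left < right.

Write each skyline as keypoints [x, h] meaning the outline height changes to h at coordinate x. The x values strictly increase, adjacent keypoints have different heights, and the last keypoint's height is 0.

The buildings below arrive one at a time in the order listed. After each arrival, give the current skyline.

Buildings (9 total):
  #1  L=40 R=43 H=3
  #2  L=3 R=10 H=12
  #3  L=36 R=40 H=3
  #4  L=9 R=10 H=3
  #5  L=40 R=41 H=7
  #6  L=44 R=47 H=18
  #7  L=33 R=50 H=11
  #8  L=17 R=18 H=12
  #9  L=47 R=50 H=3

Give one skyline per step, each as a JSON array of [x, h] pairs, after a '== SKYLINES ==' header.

== SKYLINES ==
[[40,3],[43,0]]
[[3,12],[10,0],[40,3],[43,0]]
[[3,12],[10,0],[36,3],[43,0]]
[[3,12],[10,0],[36,3],[43,0]]
[[3,12],[10,0],[36,3],[40,7],[41,3],[43,0]]
[[3,12],[10,0],[36,3],[40,7],[41,3],[43,0],[44,18],[47,0]]
[[3,12],[10,0],[33,11],[44,18],[47,11],[50,0]]
[[3,12],[10,0],[17,12],[18,0],[33,11],[44,18],[47,11],[50,0]]
[[3,12],[10,0],[17,12],[18,0],[33,11],[44,18],[47,11],[50,0]]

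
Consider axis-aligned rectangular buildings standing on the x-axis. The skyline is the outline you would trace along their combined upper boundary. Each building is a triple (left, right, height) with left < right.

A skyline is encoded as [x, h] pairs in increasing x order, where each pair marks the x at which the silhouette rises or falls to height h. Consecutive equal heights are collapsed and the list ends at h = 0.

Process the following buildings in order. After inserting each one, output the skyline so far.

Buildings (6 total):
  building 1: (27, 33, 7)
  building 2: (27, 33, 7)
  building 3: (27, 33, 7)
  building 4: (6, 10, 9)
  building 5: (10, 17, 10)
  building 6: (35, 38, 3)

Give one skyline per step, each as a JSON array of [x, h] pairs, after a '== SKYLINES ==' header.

== SKYLINES ==
[[27,7],[33,0]]
[[27,7],[33,0]]
[[27,7],[33,0]]
[[6,9],[10,0],[27,7],[33,0]]
[[6,9],[10,10],[17,0],[27,7],[33,0]]
[[6,9],[10,10],[17,0],[27,7],[33,0],[35,3],[38,0]]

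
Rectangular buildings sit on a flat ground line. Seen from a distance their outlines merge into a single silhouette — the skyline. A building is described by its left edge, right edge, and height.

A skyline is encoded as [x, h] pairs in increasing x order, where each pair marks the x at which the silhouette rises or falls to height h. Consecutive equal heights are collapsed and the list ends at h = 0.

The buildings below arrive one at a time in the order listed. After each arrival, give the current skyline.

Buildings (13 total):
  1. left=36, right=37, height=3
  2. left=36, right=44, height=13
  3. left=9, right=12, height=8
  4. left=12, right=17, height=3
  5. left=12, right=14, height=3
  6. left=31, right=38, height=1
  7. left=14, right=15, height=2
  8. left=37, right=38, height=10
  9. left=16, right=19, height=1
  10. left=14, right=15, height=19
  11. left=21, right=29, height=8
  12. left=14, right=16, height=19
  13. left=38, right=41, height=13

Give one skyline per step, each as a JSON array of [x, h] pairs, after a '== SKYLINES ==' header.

== SKYLINES ==
[[36,3],[37,0]]
[[36,13],[44,0]]
[[9,8],[12,0],[36,13],[44,0]]
[[9,8],[12,3],[17,0],[36,13],[44,0]]
[[9,8],[12,3],[17,0],[36,13],[44,0]]
[[9,8],[12,3],[17,0],[31,1],[36,13],[44,0]]
[[9,8],[12,3],[17,0],[31,1],[36,13],[44,0]]
[[9,8],[12,3],[17,0],[31,1],[36,13],[44,0]]
[[9,8],[12,3],[17,1],[19,0],[31,1],[36,13],[44,0]]
[[9,8],[12,3],[14,19],[15,3],[17,1],[19,0],[31,1],[36,13],[44,0]]
[[9,8],[12,3],[14,19],[15,3],[17,1],[19,0],[21,8],[29,0],[31,1],[36,13],[44,0]]
[[9,8],[12,3],[14,19],[16,3],[17,1],[19,0],[21,8],[29,0],[31,1],[36,13],[44,0]]
[[9,8],[12,3],[14,19],[16,3],[17,1],[19,0],[21,8],[29,0],[31,1],[36,13],[44,0]]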